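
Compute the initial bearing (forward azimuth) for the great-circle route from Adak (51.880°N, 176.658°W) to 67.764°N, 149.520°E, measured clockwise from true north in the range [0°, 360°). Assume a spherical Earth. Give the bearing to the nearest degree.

Δλ = 149.520 − -176.658 = 326.178°; wrapped into (−180°, 180°]: -33.822°.
θ = atan2( sin Δλ · cos φ₂ , cos φ₁ · sin φ₂ − sin φ₁ · cos φ₂ · cos Δλ )
  = atan2(-0.21064, 0.32407) = -33.022° → normalised to [0°, 360°): 326.978°.

327°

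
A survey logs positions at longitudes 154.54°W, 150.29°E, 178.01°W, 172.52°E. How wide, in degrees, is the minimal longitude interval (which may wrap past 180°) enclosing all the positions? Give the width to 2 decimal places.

Sort the longitudes: -178.01°, -154.54°, +150.29°, +172.52°.
Eastward gaps between consecutive values (wrapping around): 23.47°, 304.83°, 22.23°, 9.47°.
Largest gap = 304.83° ⇒ minimal covering band is its complement: 360° − 304.83° = 55.17°.
Band runs from +150.29° eastward to -154.54°, crossing the antimeridian.

55.17°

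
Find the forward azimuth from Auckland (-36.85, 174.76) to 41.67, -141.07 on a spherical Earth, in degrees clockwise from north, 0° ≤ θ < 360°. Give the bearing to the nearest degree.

Δλ = -141.07 − 174.76 = -315.83°; wrapped into (−180°, 180°]: 44.17°.
θ = atan2( sin Δλ · cos φ₂ , cos φ₁ · sin φ₂ − sin φ₁ · cos φ₂ · cos Δλ )
  = atan2(0.52049, 0.85334) = 31.381° → normalised to [0°, 360°): 31.381°.

31°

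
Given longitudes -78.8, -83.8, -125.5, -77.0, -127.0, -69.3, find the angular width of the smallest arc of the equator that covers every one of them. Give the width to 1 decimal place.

57.7°

Sort the longitudes: -127.0°, -125.5°, -83.8°, -78.8°, -77.0°, -69.3°.
Eastward gaps between consecutive values (wrapping around): 1.5°, 41.7°, 5.0°, 1.8°, 7.7°, 302.3°.
Largest gap = 302.3° ⇒ minimal covering band is its complement: 360° − 302.3° = 57.7°.
Band runs from -127.0° eastward to -69.3°.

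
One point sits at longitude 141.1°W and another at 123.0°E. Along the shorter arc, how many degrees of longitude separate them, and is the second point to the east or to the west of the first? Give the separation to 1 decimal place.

Raw difference: 123.0 − -141.1 = 264.1°.
Normalise into (−180°, 180°]: 264.1° − 360° = -95.9°.
Negative ⇒ the second point lies to the west; separation 95.9°.

95.9° west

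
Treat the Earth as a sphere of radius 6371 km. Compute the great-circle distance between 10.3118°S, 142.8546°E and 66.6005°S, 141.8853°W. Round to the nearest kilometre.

8307 km

Δλ = -141.8853 − 142.8546 = -284.7399°; wrapped into (−180°, 180°]: 75.2601°.
Δφ = -66.6005 − -10.3118 = -56.2887°.
a = sin²(Δφ/2) + cos φ₁ · cos φ₂ · sin²(Δλ/2) = 0.368152.
c = 2·atan2(√a, √(1−a)) = 1.30394 rad → d = 6371·c ≈ 8307.43 km.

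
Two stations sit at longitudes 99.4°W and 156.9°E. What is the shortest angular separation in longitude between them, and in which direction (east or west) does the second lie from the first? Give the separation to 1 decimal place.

Raw difference: 156.9 − -99.4 = 256.3°.
Normalise into (−180°, 180°]: 256.3° − 360° = -103.7°.
Negative ⇒ the second point lies to the west; separation 103.7°.

103.7° west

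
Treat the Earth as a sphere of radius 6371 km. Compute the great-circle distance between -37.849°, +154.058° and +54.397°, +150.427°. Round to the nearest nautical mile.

Δλ = 150.427 − 154.058 = -3.631°.
Δφ = 54.397 − -37.849 = 92.246°.
a = sin²(Δφ/2) + cos φ₁ · cos φ₂ · sin²(Δλ/2) = 0.520056.
c = 2·atan2(√a, √(1−a)) = 1.61092 rad → d = 6371·c ≈ 10263.17 km ≈ 5541.67 nmi.

5542 nmi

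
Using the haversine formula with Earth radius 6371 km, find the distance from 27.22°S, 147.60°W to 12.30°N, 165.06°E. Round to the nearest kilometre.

6735 km

Δλ = 165.06 − -147.60 = 312.66°; wrapped into (−180°, 180°]: -47.34°.
Δφ = 12.30 − -27.22 = 39.52°.
a = sin²(Δφ/2) + cos φ₁ · cos φ₂ · sin²(Δλ/2) = 0.254336.
c = 2·atan2(√a, √(1−a)) = 1.05718 rad → d = 6371·c ≈ 6735.31 km.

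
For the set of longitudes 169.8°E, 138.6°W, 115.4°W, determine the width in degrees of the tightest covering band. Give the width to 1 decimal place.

74.8°

Sort the longitudes: -138.6°, -115.4°, +169.8°.
Eastward gaps between consecutive values (wrapping around): 23.2°, 285.2°, 51.6°.
Largest gap = 285.2° ⇒ minimal covering band is its complement: 360° − 285.2° = 74.8°.
Band runs from +169.8° eastward to -115.4°, crossing the antimeridian.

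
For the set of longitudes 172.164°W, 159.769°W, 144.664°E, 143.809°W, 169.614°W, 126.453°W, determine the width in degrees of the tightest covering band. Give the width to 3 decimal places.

88.883°

Sort the longitudes: -172.164°, -169.614°, -159.769°, -143.809°, -126.453°, +144.664°.
Eastward gaps between consecutive values (wrapping around): 2.550°, 9.845°, 15.960°, 17.356°, 271.117°, 43.172°.
Largest gap = 271.117° ⇒ minimal covering band is its complement: 360° − 271.117° = 88.883°.
Band runs from +144.664° eastward to -126.453°, crossing the antimeridian.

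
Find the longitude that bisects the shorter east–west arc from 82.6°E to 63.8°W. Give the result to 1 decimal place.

9.4°E

Signed shortest Δλ from +82.6° to -63.8° is -146.4°.
Midpoint longitude = +82.6° + (-146.4°)/2 = +82.6° − 73.2° = +9.4°.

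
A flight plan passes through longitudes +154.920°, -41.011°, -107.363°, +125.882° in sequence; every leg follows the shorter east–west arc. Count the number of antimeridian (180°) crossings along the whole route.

2

Leg 1: +154.920° → -41.011°, shortest Δλ = 164.069° (east) — crosses 180°.
Leg 2: -41.011° → -107.363°, shortest Δλ = -66.352° (west) — does not cross 180°.
Leg 3: -107.363° → +125.882°, shortest Δλ = -126.755° (west) — crosses 180°.
Total crossings: 2.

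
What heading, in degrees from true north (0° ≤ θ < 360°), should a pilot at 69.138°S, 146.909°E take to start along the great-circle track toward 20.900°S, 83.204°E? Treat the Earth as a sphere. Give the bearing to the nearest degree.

287°

Δλ = 83.204 − 146.909 = -63.705°.
θ = atan2( sin Δλ · cos φ₂ , cos φ₁ · sin φ₂ − sin φ₁ · cos φ₂ · cos Δλ )
  = atan2(-0.83754, 0.25967) = -72.774° → normalised to [0°, 360°): 287.226°.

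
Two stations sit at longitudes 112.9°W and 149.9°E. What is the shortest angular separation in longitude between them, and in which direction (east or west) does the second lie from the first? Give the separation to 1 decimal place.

Raw difference: 149.9 − -112.9 = 262.8°.
Normalise into (−180°, 180°]: 262.8° − 360° = -97.2°.
Negative ⇒ the second point lies to the west; separation 97.2°.

97.2° west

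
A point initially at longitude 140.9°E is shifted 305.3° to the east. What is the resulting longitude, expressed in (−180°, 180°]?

Start at +140.9°; shift +305.3° → +446.2°.
+446.2° lies outside (−180°, 180°]; subtract 360° → +86.2°.

86.2°E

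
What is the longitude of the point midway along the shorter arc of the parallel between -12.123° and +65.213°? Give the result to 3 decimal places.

+26.545°

Signed shortest Δλ from -12.123° to +65.213° is +77.336°.
Midpoint longitude = -12.123° + (+77.336°)/2 = -12.123° + 38.668° = +26.545°.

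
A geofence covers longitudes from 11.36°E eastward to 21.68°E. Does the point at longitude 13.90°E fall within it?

Yes

Band width going east from +11.36° to +21.68°: ((21.68 − 11.36) mod 360) = 10.32°.
Offset of +13.90° east of the west edge: ((13.90 − 11.36) mod 360) = 2.54°.
2.54° ≤ 10.32° ⇒ inside.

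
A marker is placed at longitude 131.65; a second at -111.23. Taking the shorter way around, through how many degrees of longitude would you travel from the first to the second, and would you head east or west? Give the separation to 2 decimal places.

Raw difference: -111.23 − 131.65 = -242.88°.
Normalise into (−180°, 180°]: -242.88° + 360° = 117.12°.
Positive ⇒ the second point lies to the east; separation 117.12°.

117.12° east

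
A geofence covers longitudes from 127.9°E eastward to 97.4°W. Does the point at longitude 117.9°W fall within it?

Yes

Band width going east from +127.9° to -97.4°: ((-97.4 − 127.9) mod 360) = 134.7°.
Offset of -117.9° east of the west edge: ((-117.9 − 127.9) mod 360) = 114.2°.
114.2° ≤ 134.7° ⇒ inside.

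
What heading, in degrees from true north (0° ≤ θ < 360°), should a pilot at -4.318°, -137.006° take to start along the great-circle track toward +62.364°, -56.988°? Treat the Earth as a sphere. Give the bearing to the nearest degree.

27°

Δλ = -56.988 − -137.006 = 80.018°.
θ = atan2( sin Δλ · cos φ₂ , cos φ₁ · sin φ₂ − sin φ₁ · cos φ₂ · cos Δλ )
  = atan2(0.45683, 0.88945) = 27.185° → normalised to [0°, 360°): 27.185°.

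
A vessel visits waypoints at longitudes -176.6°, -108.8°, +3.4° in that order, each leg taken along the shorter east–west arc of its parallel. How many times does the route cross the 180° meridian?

0

Leg 1: -176.6° → -108.8°, shortest Δλ = 67.8° (east) — does not cross 180°.
Leg 2: -108.8° → +3.4°, shortest Δλ = 112.2° (east) — does not cross 180°.
Total crossings: 0.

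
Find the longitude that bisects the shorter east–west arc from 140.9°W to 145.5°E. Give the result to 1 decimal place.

Signed shortest Δλ from -140.9° to +145.5° is -73.6°.
Midpoint longitude = -140.9° + (-73.6°)/2 = -140.9° − 36.8° = -177.7°.
(The naïve average (-140.9 + +145.5)/2 = 2.3° is on the wrong side of the globe.)

177.7°W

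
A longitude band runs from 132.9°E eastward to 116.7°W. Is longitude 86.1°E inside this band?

No

Band width going east from +132.9° to -116.7°: ((-116.7 − 132.9) mod 360) = 110.4°.
Offset of +86.1° east of the west edge: ((86.1 − 132.9) mod 360) = 313.2°.
313.2° > 110.4° ⇒ outside.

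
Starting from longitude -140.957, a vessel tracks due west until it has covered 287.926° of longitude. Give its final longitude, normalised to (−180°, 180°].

Start at -140.957°; shift −287.926° → -428.883°.
-428.883° lies outside (−180°, 180°]; add 360° → -68.883°.

-68.883°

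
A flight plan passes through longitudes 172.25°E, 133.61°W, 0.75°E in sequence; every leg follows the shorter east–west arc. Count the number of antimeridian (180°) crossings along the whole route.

1

Leg 1: +172.25° → -133.61°, shortest Δλ = 54.14° (east) — crosses 180°.
Leg 2: -133.61° → +0.75°, shortest Δλ = 134.36° (east) — does not cross 180°.
Total crossings: 1.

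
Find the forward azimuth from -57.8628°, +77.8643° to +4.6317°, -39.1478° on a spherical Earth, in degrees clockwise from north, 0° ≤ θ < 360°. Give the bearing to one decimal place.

249.0°

Δλ = -39.1478 − 77.8643 = -117.0121°.
θ = atan2( sin Δλ · cos φ₂ , cos φ₁ · sin φ₂ − sin φ₁ · cos φ₂ · cos Δλ )
  = atan2(-0.88800, -0.34038) = -110.972° → normalised to [0°, 360°): 249.028°.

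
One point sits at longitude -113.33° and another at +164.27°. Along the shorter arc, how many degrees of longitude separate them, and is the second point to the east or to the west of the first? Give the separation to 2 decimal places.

Raw difference: 164.27 − -113.33 = 277.6°.
Normalise into (−180°, 180°]: 277.6° − 360° = -82.4°.
Negative ⇒ the second point lies to the west; separation 82.40°.

82.40° west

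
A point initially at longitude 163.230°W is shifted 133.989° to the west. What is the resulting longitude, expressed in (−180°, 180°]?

62.781°E

Start at -163.230°; shift −133.989° → -297.219°.
-297.219° lies outside (−180°, 180°]; add 360° → +62.781°.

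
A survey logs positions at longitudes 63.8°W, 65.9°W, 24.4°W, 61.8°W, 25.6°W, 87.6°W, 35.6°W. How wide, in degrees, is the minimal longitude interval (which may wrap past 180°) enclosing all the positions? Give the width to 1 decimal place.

Sort the longitudes: -87.6°, -65.9°, -63.8°, -61.8°, -35.6°, -25.6°, -24.4°.
Eastward gaps between consecutive values (wrapping around): 21.7°, 2.1°, 2.0°, 26.2°, 10.0°, 1.2°, 296.8°.
Largest gap = 296.8° ⇒ minimal covering band is its complement: 360° − 296.8° = 63.2°.
Band runs from -87.6° eastward to -24.4°.

63.2°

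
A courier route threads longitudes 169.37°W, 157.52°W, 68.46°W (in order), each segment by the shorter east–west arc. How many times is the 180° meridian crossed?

Leg 1: -169.37° → -157.52°, shortest Δλ = 11.85° (east) — does not cross 180°.
Leg 2: -157.52° → -68.46°, shortest Δλ = 89.06° (east) — does not cross 180°.
Total crossings: 0.

0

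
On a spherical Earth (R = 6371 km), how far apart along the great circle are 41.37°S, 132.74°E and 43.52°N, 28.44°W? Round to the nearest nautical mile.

Δλ = -28.44 − 132.74 = -161.18°.
Δφ = 43.52 − -41.37 = 84.89°.
a = sin²(Δφ/2) + cos φ₁ · cos φ₂ · sin²(Δλ/2) = 0.985101.
c = 2·atan2(√a, √(1−a)) = 2.89686 rad → d = 6371·c ≈ 18455.90 km ≈ 9965.39 nmi.

9965 nmi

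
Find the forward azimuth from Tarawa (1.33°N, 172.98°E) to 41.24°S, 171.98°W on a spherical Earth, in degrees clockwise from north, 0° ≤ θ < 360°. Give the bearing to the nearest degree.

Δλ = -171.98 − 172.98 = -344.96°; wrapped into (−180°, 180°]: 15.04°.
θ = atan2( sin Δλ · cos φ₂ , cos φ₁ · sin φ₂ − sin φ₁ · cos φ₂ · cos Δλ )
  = atan2(0.19513, -0.67589) = 163.897° → normalised to [0°, 360°): 163.897°.

164°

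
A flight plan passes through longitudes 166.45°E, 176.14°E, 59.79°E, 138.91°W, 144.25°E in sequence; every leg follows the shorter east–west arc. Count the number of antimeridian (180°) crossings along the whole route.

2

Leg 1: +166.45° → +176.14°, shortest Δλ = 9.69° (east) — does not cross 180°.
Leg 2: +176.14° → +59.79°, shortest Δλ = -116.35° (west) — does not cross 180°.
Leg 3: +59.79° → -138.91°, shortest Δλ = 161.3° (east) — crosses 180°.
Leg 4: -138.91° → +144.25°, shortest Δλ = -76.84° (west) — crosses 180°.
Total crossings: 2.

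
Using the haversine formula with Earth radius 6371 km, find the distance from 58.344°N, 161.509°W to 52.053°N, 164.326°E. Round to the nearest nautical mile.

1215 nmi

Δλ = 164.326 − -161.509 = 325.835°; wrapped into (−180°, 180°]: -34.165°.
Δφ = 52.053 − 58.344 = -6.291°.
a = sin²(Δφ/2) + cos φ₁ · cos φ₂ · sin²(Δλ/2) = 0.030858.
c = 2·atan2(√a, √(1−a)) = 0.35316 rad → d = 6371·c ≈ 2250.01 km ≈ 1214.91 nmi.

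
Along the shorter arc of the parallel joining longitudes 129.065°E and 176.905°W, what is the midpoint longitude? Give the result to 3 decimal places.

156.080°E

Signed shortest Δλ from +129.065° to -176.905° is +54.030°.
Midpoint longitude = +129.065° + (+54.030°)/2 = +129.065° + 27.015° = +156.080°.
(The naïve average (+129.065 + -176.905)/2 = -23.92° is on the wrong side of the globe.)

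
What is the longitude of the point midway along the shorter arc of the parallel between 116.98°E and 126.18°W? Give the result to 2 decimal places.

175.40°E

Signed shortest Δλ from +116.98° to -126.18° is +116.84°.
Midpoint longitude = +116.98° + (+116.84°)/2 = +116.98° + 58.42° = +175.40°.
(The naïve average (+116.98 + -126.18)/2 = -4.6° is on the wrong side of the globe.)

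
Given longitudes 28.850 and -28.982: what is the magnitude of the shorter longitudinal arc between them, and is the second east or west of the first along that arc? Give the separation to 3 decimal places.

57.832° west

Raw difference: -28.982 − 28.850 = -57.832°.
Normalise into (−180°, 180°]: -57.832° stays -57.832°.
Negative ⇒ the second point lies to the west; separation 57.832°.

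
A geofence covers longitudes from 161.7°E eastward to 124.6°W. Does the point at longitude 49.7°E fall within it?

No

Band width going east from +161.7° to -124.6°: ((-124.6 − 161.7) mod 360) = 73.7°.
Offset of +49.7° east of the west edge: ((49.7 − 161.7) mod 360) = 248.0°.
248.0° > 73.7° ⇒ outside.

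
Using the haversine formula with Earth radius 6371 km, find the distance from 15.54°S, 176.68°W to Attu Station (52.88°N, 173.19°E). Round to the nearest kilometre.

7670 km

Δλ = 173.19 − -176.68 = 349.87°; wrapped into (−180°, 180°]: -10.13°.
Δφ = 52.88 − -15.54 = 68.42°.
a = sin²(Δφ/2) + cos φ₁ · cos φ₂ · sin²(Δλ/2) = 0.320632.
c = 2·atan2(√a, √(1−a)) = 1.20388 rad → d = 6371·c ≈ 7669.94 km.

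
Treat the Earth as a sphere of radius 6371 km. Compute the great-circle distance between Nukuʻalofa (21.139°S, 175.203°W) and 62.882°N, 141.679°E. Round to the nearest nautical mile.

Δλ = 141.679 − -175.203 = 316.882°; wrapped into (−180°, 180°]: -43.118°.
Δφ = 62.882 − -21.139 = 84.021°.
a = sin²(Δφ/2) + cos φ₁ · cos φ₂ · sin²(Δλ/2) = 0.505325.
c = 2·atan2(√a, √(1−a)) = 1.58145 rad → d = 6371·c ≈ 10075.39 km ≈ 5440.28 nmi.

5440 nmi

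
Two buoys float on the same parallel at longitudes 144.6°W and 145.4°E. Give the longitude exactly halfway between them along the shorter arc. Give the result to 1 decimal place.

Signed shortest Δλ from -144.6° to +145.4° is -70.0°.
Midpoint longitude = -144.6° + (-70.0°)/2 = -144.6° − 35.0° = -179.6°.
(The naïve average (-144.6 + +145.4)/2 = 0.4° is on the wrong side of the globe.)

179.6°W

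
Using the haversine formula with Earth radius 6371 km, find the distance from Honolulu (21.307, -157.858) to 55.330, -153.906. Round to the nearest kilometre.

3798 km

Δλ = -153.906 − -157.858 = 3.952°.
Δφ = 55.330 − 21.307 = 34.023°.
a = sin²(Δφ/2) + cos φ₁ · cos φ₂ · sin²(Δλ/2) = 0.086224.
c = 2·atan2(√a, √(1−a)) = 0.59606 rad → d = 6371·c ≈ 3797.51 km.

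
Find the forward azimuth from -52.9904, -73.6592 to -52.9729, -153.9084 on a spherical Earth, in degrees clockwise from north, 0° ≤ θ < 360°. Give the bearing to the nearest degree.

Δλ = -153.9084 − -73.6592 = -80.2492°.
θ = atan2( sin Δλ · cos φ₂ , cos φ₁ · sin φ₂ − sin φ₁ · cos φ₂ · cos Δλ )
  = atan2(-0.59349, -0.39912) = -123.921° → normalised to [0°, 360°): 236.079°.

236°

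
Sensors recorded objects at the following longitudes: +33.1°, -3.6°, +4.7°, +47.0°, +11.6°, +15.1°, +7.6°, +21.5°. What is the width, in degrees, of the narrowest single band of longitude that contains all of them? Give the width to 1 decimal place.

Sort the longitudes: -3.6°, +4.7°, +7.6°, +11.6°, +15.1°, +21.5°, +33.1°, +47.0°.
Eastward gaps between consecutive values (wrapping around): 8.3°, 2.9°, 4.0°, 3.5°, 6.4°, 11.6°, 13.9°, 309.4°.
Largest gap = 309.4° ⇒ minimal covering band is its complement: 360° − 309.4° = 50.6°.
Band runs from -3.6° eastward to +47.0°.

50.6°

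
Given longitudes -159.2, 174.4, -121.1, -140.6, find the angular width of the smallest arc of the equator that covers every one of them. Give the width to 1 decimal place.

64.5°

Sort the longitudes: -159.2°, -140.6°, -121.1°, +174.4°.
Eastward gaps between consecutive values (wrapping around): 18.6°, 19.5°, 295.5°, 26.4°.
Largest gap = 295.5° ⇒ minimal covering band is its complement: 360° − 295.5° = 64.5°.
Band runs from +174.4° eastward to -121.1°, crossing the antimeridian.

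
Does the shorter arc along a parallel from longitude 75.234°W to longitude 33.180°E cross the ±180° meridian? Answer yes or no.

Signed shortest Δλ = ((33.180 − -75.234 + 180) mod 360) − 180 = 108.414°.
Going east by 108.414° from -75.234° reaches +33.180° without touching 180°.

No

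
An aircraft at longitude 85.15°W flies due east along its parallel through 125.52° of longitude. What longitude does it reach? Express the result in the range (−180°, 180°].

Start at -85.15°; shift +125.52° → +40.37°.
+40.37° already lies in (−180°, 180°].

40.37°E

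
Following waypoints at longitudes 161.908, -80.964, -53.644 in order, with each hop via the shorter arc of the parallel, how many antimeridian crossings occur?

1

Leg 1: +161.908° → -80.964°, shortest Δλ = 117.128° (east) — crosses 180°.
Leg 2: -80.964° → -53.644°, shortest Δλ = 27.32° (east) — does not cross 180°.
Total crossings: 1.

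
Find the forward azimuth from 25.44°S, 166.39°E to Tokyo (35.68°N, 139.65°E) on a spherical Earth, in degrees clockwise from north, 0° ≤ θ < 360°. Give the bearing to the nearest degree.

336°

Δλ = 139.65 − 166.39 = -26.74°.
θ = atan2( sin Δλ · cos φ₂ , cos φ₁ · sin φ₂ − sin φ₁ · cos φ₂ · cos Δλ )
  = atan2(-0.36548, 0.83832) = -23.556° → normalised to [0°, 360°): 336.444°.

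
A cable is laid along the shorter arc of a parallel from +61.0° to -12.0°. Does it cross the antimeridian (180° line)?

Signed shortest Δλ = ((-12.0 − 61.0 + 180) mod 360) − 180 = -73.0°.
Going west by 73.0° from +61.0° reaches -12.0° without touching 180°.

No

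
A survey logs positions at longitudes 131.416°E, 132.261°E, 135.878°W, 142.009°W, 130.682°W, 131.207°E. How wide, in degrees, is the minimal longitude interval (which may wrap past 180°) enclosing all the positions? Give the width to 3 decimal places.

98.111°

Sort the longitudes: -142.009°, -135.878°, -130.682°, +131.207°, +131.416°, +132.261°.
Eastward gaps between consecutive values (wrapping around): 6.131°, 5.196°, 261.889°, 0.209°, 0.845°, 85.730°.
Largest gap = 261.889° ⇒ minimal covering band is its complement: 360° − 261.889° = 98.111°.
Band runs from +131.207° eastward to -130.682°, crossing the antimeridian.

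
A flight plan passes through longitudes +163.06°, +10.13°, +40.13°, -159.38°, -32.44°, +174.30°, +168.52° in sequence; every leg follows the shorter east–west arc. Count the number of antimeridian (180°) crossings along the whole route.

2

Leg 1: +163.06° → +10.13°, shortest Δλ = -152.93° (west) — does not cross 180°.
Leg 2: +10.13° → +40.13°, shortest Δλ = 30.0° (east) — does not cross 180°.
Leg 3: +40.13° → -159.38°, shortest Δλ = 160.49° (east) — crosses 180°.
Leg 4: -159.38° → -32.44°, shortest Δλ = 126.94° (east) — does not cross 180°.
Leg 5: -32.44° → +174.30°, shortest Δλ = -153.26° (west) — crosses 180°.
Leg 6: +174.30° → +168.52°, shortest Δλ = -5.78° (west) — does not cross 180°.
Total crossings: 2.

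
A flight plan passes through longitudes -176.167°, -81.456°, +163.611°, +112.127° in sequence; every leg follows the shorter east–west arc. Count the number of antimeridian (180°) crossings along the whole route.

1

Leg 1: -176.167° → -81.456°, shortest Δλ = 94.711° (east) — does not cross 180°.
Leg 2: -81.456° → +163.611°, shortest Δλ = -114.933° (west) — crosses 180°.
Leg 3: +163.611° → +112.127°, shortest Δλ = -51.484° (west) — does not cross 180°.
Total crossings: 1.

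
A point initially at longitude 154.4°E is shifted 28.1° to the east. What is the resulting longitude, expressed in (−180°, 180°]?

Start at +154.4°; shift +28.1° → +182.5°.
+182.5° lies outside (−180°, 180°]; subtract 360° → -177.5°.

177.5°W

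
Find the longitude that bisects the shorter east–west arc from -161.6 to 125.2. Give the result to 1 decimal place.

Signed shortest Δλ from -161.6° to +125.2° is -73.2°.
Midpoint longitude = -161.6° + (-73.2°)/2 = -161.6° − 36.6° = -198.2°.
Normalise into (−180°, 180°]: +161.8°.
(The naïve average (-161.6 + +125.2)/2 = -18.2° is on the wrong side of the globe.)

+161.8°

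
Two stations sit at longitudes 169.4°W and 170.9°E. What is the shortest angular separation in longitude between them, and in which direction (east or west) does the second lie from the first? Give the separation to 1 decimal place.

19.7° west

Raw difference: 170.9 − -169.4 = 340.3°.
Normalise into (−180°, 180°]: 340.3° − 360° = -19.7°.
Negative ⇒ the second point lies to the west; separation 19.7°.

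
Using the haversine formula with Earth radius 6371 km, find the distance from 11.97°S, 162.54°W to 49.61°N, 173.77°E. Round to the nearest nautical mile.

3903 nmi

Δλ = 173.77 − -162.54 = 336.31°; wrapped into (−180°, 180°]: -23.69°.
Δφ = 49.61 − -11.97 = 61.58°.
a = sin²(Δφ/2) + cos φ₁ · cos φ₂ · sin²(Δλ/2) = 0.288743.
c = 2·atan2(√a, √(1−a)) = 1.13458 rad → d = 6371·c ≈ 7228.40 km ≈ 3903.02 nmi.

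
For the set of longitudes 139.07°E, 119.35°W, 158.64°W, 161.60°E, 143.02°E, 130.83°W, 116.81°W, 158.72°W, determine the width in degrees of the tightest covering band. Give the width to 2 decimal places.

Sort the longitudes: -158.72°, -158.64°, -130.83°, -119.35°, -116.81°, +139.07°, +143.02°, +161.60°.
Eastward gaps between consecutive values (wrapping around): 0.08°, 27.81°, 11.48°, 2.54°, 255.88°, 3.95°, 18.58°, 39.68°.
Largest gap = 255.88° ⇒ minimal covering band is its complement: 360° − 255.88° = 104.12°.
Band runs from +139.07° eastward to -116.81°, crossing the antimeridian.

104.12°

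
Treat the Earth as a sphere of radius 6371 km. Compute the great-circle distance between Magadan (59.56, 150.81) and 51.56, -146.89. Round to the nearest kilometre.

Δλ = -146.89 − 150.81 = -297.70°; wrapped into (−180°, 180°]: 62.30°.
Δφ = 51.56 − 59.56 = -8.00°.
a = sin²(Δφ/2) + cos φ₁ · cos φ₂ · sin²(Δλ/2) = 0.089146.
c = 2·atan2(√a, √(1−a)) = 0.60640 rad → d = 6371·c ≈ 3863.34 km.

3863 km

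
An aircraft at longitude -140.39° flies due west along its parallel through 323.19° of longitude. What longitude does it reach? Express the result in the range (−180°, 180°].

Start at -140.39°; shift −323.19° → -463.58°.
-463.58° lies outside (−180°, 180°]; add 360° → -103.58°.

-103.58°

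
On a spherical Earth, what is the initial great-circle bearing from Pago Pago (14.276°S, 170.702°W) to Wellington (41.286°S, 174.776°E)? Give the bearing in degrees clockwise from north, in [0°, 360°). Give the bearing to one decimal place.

202.3°

Δλ = 174.776 − -170.702 = 345.478°; wrapped into (−180°, 180°]: -14.522°.
θ = atan2( sin Δλ · cos φ₂ , cos φ₁ · sin φ₂ − sin φ₁ · cos φ₂ · cos Δλ )
  = atan2(-0.18842, -0.46007) = -157.728° → normalised to [0°, 360°): 202.272°.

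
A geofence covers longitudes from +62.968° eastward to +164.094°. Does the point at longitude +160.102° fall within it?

Yes

Band width going east from +62.968° to +164.094°: ((164.094 − 62.968) mod 360) = 101.126°.
Offset of +160.102° east of the west edge: ((160.102 − 62.968) mod 360) = 97.134°.
97.134° ≤ 101.126° ⇒ inside.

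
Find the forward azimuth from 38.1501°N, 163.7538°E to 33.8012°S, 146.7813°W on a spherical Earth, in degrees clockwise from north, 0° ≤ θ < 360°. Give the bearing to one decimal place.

140.7°

Δλ = -146.7813 − 163.7538 = -310.5351°; wrapped into (−180°, 180°]: 49.4649°.
θ = atan2( sin Δλ · cos φ₂ , cos φ₁ · sin φ₂ − sin φ₁ · cos φ₂ · cos Δλ )
  = atan2(0.63155, -0.77109) = 140.681° → normalised to [0°, 360°): 140.681°.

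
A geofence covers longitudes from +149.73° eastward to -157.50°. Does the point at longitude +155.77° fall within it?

Yes

Band width going east from +149.73° to -157.50°: ((-157.50 − 149.73) mod 360) = 52.77°.
Offset of +155.77° east of the west edge: ((155.77 − 149.73) mod 360) = 6.04°.
6.04° ≤ 52.77° ⇒ inside.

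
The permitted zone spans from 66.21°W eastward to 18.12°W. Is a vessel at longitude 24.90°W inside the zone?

Band width going east from -66.21° to -18.12°: ((-18.12 − -66.21) mod 360) = 48.09°.
Offset of -24.90° east of the west edge: ((-24.90 − -66.21) mod 360) = 41.31°.
41.31° ≤ 48.09° ⇒ inside.

Yes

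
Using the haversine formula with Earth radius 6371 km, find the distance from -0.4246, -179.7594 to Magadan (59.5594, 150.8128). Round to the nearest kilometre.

7141 km

Δλ = 150.8128 − -179.7594 = 330.5722°; wrapped into (−180°, 180°]: -29.4278°.
Δφ = 59.5594 − -0.4246 = 59.9840°.
a = sin²(Δφ/2) + cos φ₁ · cos φ₂ · sin²(Δλ/2) = 0.282563.
c = 2·atan2(√a, √(1−a)) = 1.12090 rad → d = 6371·c ≈ 7141.24 km.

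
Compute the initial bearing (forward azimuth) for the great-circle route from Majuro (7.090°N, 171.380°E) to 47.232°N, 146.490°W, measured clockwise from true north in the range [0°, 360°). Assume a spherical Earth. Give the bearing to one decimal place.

34.4°

Δλ = -146.490 − 171.380 = -317.870°; wrapped into (−180°, 180°]: 42.130°.
θ = atan2( sin Δλ · cos φ₂ , cos φ₁ · sin φ₂ − sin φ₁ · cos φ₂ · cos Δλ )
  = atan2(0.45550, 0.66634) = 34.356° → normalised to [0°, 360°): 34.356°.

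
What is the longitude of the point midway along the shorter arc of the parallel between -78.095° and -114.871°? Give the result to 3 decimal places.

-96.483°

Signed shortest Δλ from -78.095° to -114.871° is -36.776°.
Midpoint longitude = -78.095° + (-36.776°)/2 = -78.095° − 18.388° = -96.483°.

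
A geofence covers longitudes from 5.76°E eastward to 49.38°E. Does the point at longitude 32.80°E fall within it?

Yes

Band width going east from +5.76° to +49.38°: ((49.38 − 5.76) mod 360) = 43.62°.
Offset of +32.80° east of the west edge: ((32.80 − 5.76) mod 360) = 27.04°.
27.04° ≤ 43.62° ⇒ inside.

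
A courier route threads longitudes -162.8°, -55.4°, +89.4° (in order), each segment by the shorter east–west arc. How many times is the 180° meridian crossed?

Leg 1: -162.8° → -55.4°, shortest Δλ = 107.4° (east) — does not cross 180°.
Leg 2: -55.4° → +89.4°, shortest Δλ = 144.8° (east) — does not cross 180°.
Total crossings: 0.

0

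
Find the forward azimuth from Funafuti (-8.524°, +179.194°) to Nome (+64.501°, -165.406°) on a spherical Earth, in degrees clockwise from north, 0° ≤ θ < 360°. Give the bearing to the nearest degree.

7°

Δλ = -165.406 − 179.194 = -344.600°; wrapped into (−180°, 180°]: 15.400°.
θ = atan2( sin Δλ · cos φ₂ , cos φ₁ · sin φ₂ − sin φ₁ · cos φ₂ · cos Δλ )
  = atan2(0.11432, 0.95414) = 6.832° → normalised to [0°, 360°): 6.832°.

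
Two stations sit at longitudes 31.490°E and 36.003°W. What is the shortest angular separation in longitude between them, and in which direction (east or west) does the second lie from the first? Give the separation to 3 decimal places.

67.493° west

Raw difference: -36.003 − 31.490 = -67.493°.
Normalise into (−180°, 180°]: -67.493° stays -67.493°.
Negative ⇒ the second point lies to the west; separation 67.493°.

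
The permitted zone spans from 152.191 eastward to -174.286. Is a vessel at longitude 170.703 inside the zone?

Yes

Band width going east from +152.191° to -174.286°: ((-174.286 − 152.191) mod 360) = 33.523°.
Offset of +170.703° east of the west edge: ((170.703 − 152.191) mod 360) = 18.512°.
18.512° ≤ 33.523° ⇒ inside.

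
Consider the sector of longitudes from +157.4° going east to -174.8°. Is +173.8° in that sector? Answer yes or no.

Band width going east from +157.4° to -174.8°: ((-174.8 − 157.4) mod 360) = 27.8°.
Offset of +173.8° east of the west edge: ((173.8 − 157.4) mod 360) = 16.4°.
16.4° ≤ 27.8° ⇒ inside.

Yes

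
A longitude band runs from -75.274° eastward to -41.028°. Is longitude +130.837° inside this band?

No

Band width going east from -75.274° to -41.028°: ((-41.028 − -75.274) mod 360) = 34.246°.
Offset of +130.837° east of the west edge: ((130.837 − -75.274) mod 360) = 206.111°.
206.111° > 34.246° ⇒ outside.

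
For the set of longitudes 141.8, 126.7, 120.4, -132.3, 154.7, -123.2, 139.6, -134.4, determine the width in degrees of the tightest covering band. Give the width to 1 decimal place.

116.4°

Sort the longitudes: -134.4°, -132.3°, -123.2°, +120.4°, +126.7°, +139.6°, +141.8°, +154.7°.
Eastward gaps between consecutive values (wrapping around): 2.1°, 9.1°, 243.6°, 6.3°, 12.9°, 2.2°, 12.9°, 70.9°.
Largest gap = 243.6° ⇒ minimal covering band is its complement: 360° − 243.6° = 116.4°.
Band runs from +120.4° eastward to -123.2°, crossing the antimeridian.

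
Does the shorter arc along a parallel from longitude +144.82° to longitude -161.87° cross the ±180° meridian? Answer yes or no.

Naïve |-161.87 − 144.82| = 306.69° > 180°, so the shorter arc goes the other way round — across 180°.
Signed shortest Δλ = ((-161.87 − 144.82 + 180) mod 360) − 180 = 53.31°.
Going east by 53.31° from +144.82° passes through 180° before reaching -161.87°.

Yes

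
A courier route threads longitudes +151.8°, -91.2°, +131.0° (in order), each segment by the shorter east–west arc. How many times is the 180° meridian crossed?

Leg 1: +151.8° → -91.2°, shortest Δλ = 117.0° (east) — crosses 180°.
Leg 2: -91.2° → +131.0°, shortest Δλ = -137.8° (west) — crosses 180°.
Total crossings: 2.

2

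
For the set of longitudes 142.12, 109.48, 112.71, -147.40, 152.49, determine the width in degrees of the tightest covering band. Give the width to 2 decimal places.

Sort the longitudes: -147.40°, +109.48°, +112.71°, +142.12°, +152.49°.
Eastward gaps between consecutive values (wrapping around): 256.88°, 3.23°, 29.41°, 10.37°, 60.11°.
Largest gap = 256.88° ⇒ minimal covering band is its complement: 360° − 256.88° = 103.12°.
Band runs from +109.48° eastward to -147.40°, crossing the antimeridian.

103.12°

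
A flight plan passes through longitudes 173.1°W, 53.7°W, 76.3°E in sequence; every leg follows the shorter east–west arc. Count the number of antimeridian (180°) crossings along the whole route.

Leg 1: -173.1° → -53.7°, shortest Δλ = 119.4° (east) — does not cross 180°.
Leg 2: -53.7° → +76.3°, shortest Δλ = 130.0° (east) — does not cross 180°.
Total crossings: 0.

0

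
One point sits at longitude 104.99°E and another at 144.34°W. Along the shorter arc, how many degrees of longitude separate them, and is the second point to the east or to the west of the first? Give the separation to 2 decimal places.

Raw difference: -144.34 − 104.99 = -249.33°.
Normalise into (−180°, 180°]: -249.33° + 360° = 110.67°.
Positive ⇒ the second point lies to the east; separation 110.67°.

110.67° east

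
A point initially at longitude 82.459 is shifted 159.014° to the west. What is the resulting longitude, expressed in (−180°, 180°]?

Start at +82.459°; shift −159.014° → -76.555°.
-76.555° already lies in (−180°, 180°].

-76.555°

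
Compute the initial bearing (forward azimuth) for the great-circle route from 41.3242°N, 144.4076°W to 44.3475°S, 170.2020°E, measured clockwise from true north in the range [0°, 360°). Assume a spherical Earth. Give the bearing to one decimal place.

Δλ = 170.2020 − -144.4076 = 314.6096°; wrapped into (−180°, 180°]: -45.3904°.
θ = atan2( sin Δλ · cos φ₂ , cos φ₁ · sin φ₂ − sin φ₁ · cos φ₂ · cos Δλ )
  = atan2(-0.50910, -0.85656) = -149.275° → normalised to [0°, 360°): 210.725°.

210.7°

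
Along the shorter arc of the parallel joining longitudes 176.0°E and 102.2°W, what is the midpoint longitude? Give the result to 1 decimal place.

Signed shortest Δλ from +176.0° to -102.2° is +81.8°.
Midpoint longitude = +176.0° + (+81.8°)/2 = +176.0° + 40.9° = +216.9°.
Normalise into (−180°, 180°]: -143.1°.
(The naïve average (+176.0 + -102.2)/2 = 36.9° is on the wrong side of the globe.)

143.1°W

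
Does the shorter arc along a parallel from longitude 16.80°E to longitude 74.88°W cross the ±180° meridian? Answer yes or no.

Signed shortest Δλ = ((-74.88 − 16.80 + 180) mod 360) − 180 = -91.68°.
Going west by 91.68° from +16.80° reaches -74.88° without touching 180°.

No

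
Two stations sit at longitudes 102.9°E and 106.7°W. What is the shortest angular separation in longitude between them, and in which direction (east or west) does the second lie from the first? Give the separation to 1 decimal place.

150.4° east

Raw difference: -106.7 − 102.9 = -209.6°.
Normalise into (−180°, 180°]: -209.6° + 360° = 150.4°.
Positive ⇒ the second point lies to the east; separation 150.4°.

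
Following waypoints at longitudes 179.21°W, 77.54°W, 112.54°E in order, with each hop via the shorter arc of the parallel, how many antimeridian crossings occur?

1

Leg 1: -179.21° → -77.54°, shortest Δλ = 101.67° (east) — does not cross 180°.
Leg 2: -77.54° → +112.54°, shortest Δλ = -169.92° (west) — crosses 180°.
Total crossings: 1.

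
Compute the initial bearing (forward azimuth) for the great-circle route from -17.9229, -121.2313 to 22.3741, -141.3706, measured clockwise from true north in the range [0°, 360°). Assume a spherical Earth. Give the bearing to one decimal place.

Δλ = -141.3706 − -121.2313 = -20.1393°.
θ = atan2( sin Δλ · cos φ₂ , cos φ₁ · sin φ₂ − sin φ₁ · cos φ₂ · cos Δλ )
  = atan2(-0.31838, 0.62935) = -26.835° → normalised to [0°, 360°): 333.165°.

333.2°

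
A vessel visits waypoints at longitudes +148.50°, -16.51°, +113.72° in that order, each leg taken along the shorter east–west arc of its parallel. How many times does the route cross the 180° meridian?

0

Leg 1: +148.50° → -16.51°, shortest Δλ = -165.01° (west) — does not cross 180°.
Leg 2: -16.51° → +113.72°, shortest Δλ = 130.23° (east) — does not cross 180°.
Total crossings: 0.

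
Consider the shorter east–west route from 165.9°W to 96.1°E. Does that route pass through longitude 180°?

Naïve |96.1 − -165.9| = 262.0° > 180°, so the shorter arc goes the other way round — across 180°.
Signed shortest Δλ = ((96.1 − -165.9 + 180) mod 360) − 180 = -98.0°.
Going west by 98.0° from -165.9° passes through 180° before reaching +96.1°.

Yes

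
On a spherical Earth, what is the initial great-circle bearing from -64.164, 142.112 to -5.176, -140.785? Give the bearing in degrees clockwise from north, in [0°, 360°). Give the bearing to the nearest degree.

Δλ = -140.785 − 142.112 = -282.897°; wrapped into (−180°, 180°]: 77.103°.
θ = atan2( sin Δλ · cos φ₂ , cos φ₁ · sin φ₂ − sin φ₁ · cos φ₂ · cos Δλ )
  = atan2(0.97080, 0.16075) = 80.598° → normalised to [0°, 360°): 80.598°.

81°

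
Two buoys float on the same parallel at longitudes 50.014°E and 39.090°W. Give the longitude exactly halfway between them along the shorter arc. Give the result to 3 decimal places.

5.462°E

Signed shortest Δλ from +50.014° to -39.090° is -89.104°.
Midpoint longitude = +50.014° + (-89.104°)/2 = +50.014° − 44.552° = +5.462°.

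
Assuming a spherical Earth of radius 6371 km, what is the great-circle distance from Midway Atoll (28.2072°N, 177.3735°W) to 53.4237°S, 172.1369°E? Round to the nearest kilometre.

9133 km

Δλ = 172.1369 − -177.3735 = 349.5104°; wrapped into (−180°, 180°]: -10.4896°.
Δφ = -53.4237 − 28.2072 = -81.6309°.
a = sin²(Δφ/2) + cos φ₁ · cos φ₂ · sin²(Δλ/2) = 0.431613.
c = 2·atan2(√a, √(1−a)) = 1.43359 rad → d = 6371·c ≈ 9133.42 km.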